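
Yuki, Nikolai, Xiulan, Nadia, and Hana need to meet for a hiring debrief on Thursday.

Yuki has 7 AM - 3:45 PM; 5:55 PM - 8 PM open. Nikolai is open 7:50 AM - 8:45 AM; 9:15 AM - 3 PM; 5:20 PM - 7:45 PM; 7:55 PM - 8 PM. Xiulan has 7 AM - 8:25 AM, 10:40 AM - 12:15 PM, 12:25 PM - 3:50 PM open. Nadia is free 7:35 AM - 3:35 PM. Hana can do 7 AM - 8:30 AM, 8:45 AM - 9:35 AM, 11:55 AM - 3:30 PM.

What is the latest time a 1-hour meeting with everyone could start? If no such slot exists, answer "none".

Yuki ∩ Nikolai: 07:50-08:45, 09:15-15:00, 17:55-19:45, 19:55-20:00.
Yuki ∩ Nikolai ∩ Xiulan: 07:50-08:25, 10:40-12:15, 12:25-15:00.
Yuki ∩ Nikolai ∩ Xiulan ∩ Nadia: 07:50-08:25, 10:40-12:15, 12:25-15:00.
Yuki ∩ Nikolai ∩ Xiulan ∩ Nadia ∩ Hana: 07:50-08:25, 11:55-12:15, 12:25-15:00.
The last common window of at least 60 minutes is 12:25-15:00; a 60-minute meeting can start as late as 14:00 and still end by 15:00.

14:00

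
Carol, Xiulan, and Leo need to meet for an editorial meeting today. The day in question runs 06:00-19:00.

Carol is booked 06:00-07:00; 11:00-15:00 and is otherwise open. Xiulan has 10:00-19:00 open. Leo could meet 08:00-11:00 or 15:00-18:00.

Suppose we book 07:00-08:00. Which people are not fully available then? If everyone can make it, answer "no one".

Leo, Xiulan

Carol free: 07:00-11:00, 15:00-19:00 (invert busy blocks within the working day).
Xiulan free: 10:00-19:00.
Leo free: 08:00-11:00, 15:00-18:00.
Carol: free for 07:00-08:00. Xiulan: not fully free for 07:00-08:00. Leo: not fully free for 07:00-08:00.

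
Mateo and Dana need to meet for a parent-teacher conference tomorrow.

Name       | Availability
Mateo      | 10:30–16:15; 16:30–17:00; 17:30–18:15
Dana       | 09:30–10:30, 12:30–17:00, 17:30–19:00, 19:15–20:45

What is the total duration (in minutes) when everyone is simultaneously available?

Mateo ∩ Dana: 12:30-16:15, 16:30-17:00, 17:30-18:15.
Summing the common windows: 225 + 30 + 45 = 300 minutes.

300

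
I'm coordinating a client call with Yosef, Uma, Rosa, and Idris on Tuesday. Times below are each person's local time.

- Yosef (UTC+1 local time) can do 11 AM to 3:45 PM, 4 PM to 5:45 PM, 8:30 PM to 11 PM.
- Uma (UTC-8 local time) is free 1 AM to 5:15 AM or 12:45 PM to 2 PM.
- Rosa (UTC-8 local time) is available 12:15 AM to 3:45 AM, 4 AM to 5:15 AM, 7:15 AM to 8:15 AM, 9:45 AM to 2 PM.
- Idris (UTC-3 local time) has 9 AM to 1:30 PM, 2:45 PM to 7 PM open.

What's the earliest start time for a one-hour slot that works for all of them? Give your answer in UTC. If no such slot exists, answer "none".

12:00

Yosef in UTC: 10:00-14:45, 15:00-16:45, 19:30-22:00 (subtract 1h to convert from UTC+1).
Uma in UTC: 09:00-13:15, 20:45-22:00 (add 8h to convert from UTC-8).
Rosa in UTC: 08:15-11:45, 12:00-13:15, 15:15-16:15, 17:45-22:00 (add 8h to convert from UTC-8).
Idris in UTC: 12:00-16:30, 17:45-22:00 (add 3h to convert from UTC-3).
Yosef ∩ Uma: 10:00-13:15, 20:45-22:00.
Yosef ∩ Uma ∩ Rosa: 10:00-11:45, 12:00-13:15, 20:45-22:00.
Yosef ∩ Uma ∩ Rosa ∩ Idris: 12:00-13:15, 20:45-22:00.
So the common availability across everyone is 12:00-13:15, 20:45-22:00.
The first common window of at least 60 minutes is 12:00-13:15, so the earliest start is 12:00.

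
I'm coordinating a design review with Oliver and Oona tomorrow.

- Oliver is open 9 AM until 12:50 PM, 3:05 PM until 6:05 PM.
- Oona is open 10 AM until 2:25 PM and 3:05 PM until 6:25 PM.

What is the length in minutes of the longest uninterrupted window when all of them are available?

Oliver ∩ Oona: 10:00-12:50, 15:05-18:05.
The longest is 15:05-18:05 at 180 minutes.

180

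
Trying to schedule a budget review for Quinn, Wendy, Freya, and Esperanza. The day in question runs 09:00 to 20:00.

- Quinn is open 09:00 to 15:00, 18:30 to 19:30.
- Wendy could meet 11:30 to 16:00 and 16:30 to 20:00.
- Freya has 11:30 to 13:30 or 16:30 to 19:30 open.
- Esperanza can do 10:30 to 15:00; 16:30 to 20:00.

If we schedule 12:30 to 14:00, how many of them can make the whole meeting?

3

Quinn, Wendy, and Esperanza can make the full 12:30-14:00 slot — that's 3.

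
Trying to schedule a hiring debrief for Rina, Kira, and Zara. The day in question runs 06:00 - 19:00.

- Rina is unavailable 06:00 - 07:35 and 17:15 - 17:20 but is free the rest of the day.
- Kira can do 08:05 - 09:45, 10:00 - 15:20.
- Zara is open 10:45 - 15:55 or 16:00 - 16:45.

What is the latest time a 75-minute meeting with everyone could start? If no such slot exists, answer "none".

Rina free: 07:35-17:15, 17:20-19:00 (invert busy blocks within the working day).
Kira free: 08:05-09:45, 10:00-15:20.
Zara free: 10:45-15:55, 16:00-16:45.
Rina ∩ Kira: 08:05-09:45, 10:00-15:20.
Rina ∩ Kira ∩ Zara: 10:45-15:20.
The last common window of at least 75 minutes is 10:45-15:20; a 75-minute meeting can start as late as 14:05 and still end by 15:20.

14:05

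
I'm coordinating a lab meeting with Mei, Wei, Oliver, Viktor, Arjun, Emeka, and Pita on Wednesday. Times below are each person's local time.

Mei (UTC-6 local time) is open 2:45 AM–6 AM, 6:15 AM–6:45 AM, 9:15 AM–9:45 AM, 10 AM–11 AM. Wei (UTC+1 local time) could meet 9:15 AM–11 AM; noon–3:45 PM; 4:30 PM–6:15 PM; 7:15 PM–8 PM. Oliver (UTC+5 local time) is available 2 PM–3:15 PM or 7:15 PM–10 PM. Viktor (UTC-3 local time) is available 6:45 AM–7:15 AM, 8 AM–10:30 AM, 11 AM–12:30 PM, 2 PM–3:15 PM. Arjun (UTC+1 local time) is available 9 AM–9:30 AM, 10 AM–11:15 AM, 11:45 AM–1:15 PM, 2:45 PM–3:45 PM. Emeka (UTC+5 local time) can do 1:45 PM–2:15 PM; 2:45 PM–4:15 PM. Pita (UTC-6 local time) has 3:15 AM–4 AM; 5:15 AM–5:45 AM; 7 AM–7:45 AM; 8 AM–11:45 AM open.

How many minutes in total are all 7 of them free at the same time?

15

Mei in UTC: 08:45-12:00, 12:15-12:45, 15:15-15:45, 16:00-17:00 (add 6h to convert from UTC-6).
Wei in UTC: 08:15-10:00, 11:00-14:45, 15:30-17:15, 18:15-19:00 (subtract 1h to convert from UTC+1).
Oliver in UTC: 09:00-10:15, 14:15-17:00 (subtract 5h to convert from UTC+5).
Viktor in UTC: 09:45-10:15, 11:00-13:30, 14:00-15:30, 17:00-18:15 (add 3h to convert from UTC-3).
Arjun in UTC: 08:00-08:30, 09:00-10:15, 10:45-12:15, 13:45-14:45 (subtract 1h to convert from UTC+1).
Emeka in UTC: 08:45-09:15, 09:45-11:15 (subtract 5h to convert from UTC+5).
Pita in UTC: 09:15-10:00, 11:15-11:45, 13:00-13:45, 14:00-17:45 (add 6h to convert from UTC-6).
Mei ∩ Wei: 08:45-10:00, 11:00-12:00, 12:15-12:45, 15:30-15:45, 16:00-17:00.
Mei ∩ Wei ∩ Oliver: 09:00-10:00, 15:30-15:45, 16:00-17:00.
Mei ∩ Wei ∩ Oliver ∩ Viktor: 09:45-10:00.
Mei ∩ Wei ∩ Oliver ∩ Viktor ∩ Arjun: 09:45-10:00.
Mei ∩ Wei ∩ Oliver ∩ Viktor ∩ Arjun ∩ Emeka: 09:45-10:00.
Mei ∩ Wei ∩ Oliver ∩ Viktor ∩ Arjun ∩ Emeka ∩ Pita: 09:45-10:00.
So the common availability across everyone is 09:45-10:00.
That's a single block of 15 minutes.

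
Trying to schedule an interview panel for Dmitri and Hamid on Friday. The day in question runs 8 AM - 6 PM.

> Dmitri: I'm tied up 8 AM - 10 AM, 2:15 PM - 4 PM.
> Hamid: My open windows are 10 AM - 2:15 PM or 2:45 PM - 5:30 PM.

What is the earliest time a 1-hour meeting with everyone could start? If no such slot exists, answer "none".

10:00

Dmitri free: 10:00-14:15, 16:00-18:00 (invert busy blocks within the working day).
Hamid free: 10:00-14:15, 14:45-17:30.
Dmitri ∩ Hamid: 10:00-14:15, 16:00-17:30.
The first common window of at least 60 minutes is 10:00-14:15, so the earliest start is 10:00.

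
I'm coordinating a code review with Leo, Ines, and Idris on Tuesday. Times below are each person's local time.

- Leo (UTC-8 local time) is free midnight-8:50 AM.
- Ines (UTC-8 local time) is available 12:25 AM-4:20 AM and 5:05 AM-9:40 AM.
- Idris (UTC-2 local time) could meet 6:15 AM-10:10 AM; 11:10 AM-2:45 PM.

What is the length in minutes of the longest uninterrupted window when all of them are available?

225

Leo in UTC: 08:00-16:50 (add 8h to convert from UTC-8).
Ines in UTC: 08:25-12:20, 13:05-17:40 (add 8h to convert from UTC-8).
Idris in UTC: 08:15-12:10, 13:10-16:45 (add 2h to convert from UTC-2).
Leo ∩ Ines: 08:25-12:20, 13:05-16:50.
Leo ∩ Ines ∩ Idris: 08:25-12:10, 13:10-16:45.
So the common availability across everyone is 08:25-12:10, 13:10-16:45.
The longest is 08:25-12:10 at 225 minutes.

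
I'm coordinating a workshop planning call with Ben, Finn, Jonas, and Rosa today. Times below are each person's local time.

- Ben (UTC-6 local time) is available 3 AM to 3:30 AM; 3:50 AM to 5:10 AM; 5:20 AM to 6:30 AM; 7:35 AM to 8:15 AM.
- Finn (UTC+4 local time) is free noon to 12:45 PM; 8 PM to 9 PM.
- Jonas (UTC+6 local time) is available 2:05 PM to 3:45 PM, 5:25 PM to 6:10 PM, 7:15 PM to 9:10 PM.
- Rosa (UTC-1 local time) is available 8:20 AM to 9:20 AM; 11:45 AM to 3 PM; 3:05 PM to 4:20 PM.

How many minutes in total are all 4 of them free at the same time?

0

Ben in UTC: 09:00-09:30, 09:50-11:10, 11:20-12:30, 13:35-14:15 (add 6h to convert from UTC-6).
Finn in UTC: 08:00-08:45, 16:00-17:00 (subtract 4h to convert from UTC+4).
Jonas in UTC: 08:05-09:45, 11:25-12:10, 13:15-15:10 (subtract 6h to convert from UTC+6).
Rosa in UTC: 09:20-10:20, 12:45-16:00, 16:05-17:20 (add 1h to convert from UTC-1).
Ben ∩ Finn: ∅.
Ben ∩ Finn ∩ Jonas: ∅.
Ben ∩ Finn ∩ Jonas ∩ Rosa: ∅.
There is no time when everyone is free.
There is no common window, so the total is 0 minutes.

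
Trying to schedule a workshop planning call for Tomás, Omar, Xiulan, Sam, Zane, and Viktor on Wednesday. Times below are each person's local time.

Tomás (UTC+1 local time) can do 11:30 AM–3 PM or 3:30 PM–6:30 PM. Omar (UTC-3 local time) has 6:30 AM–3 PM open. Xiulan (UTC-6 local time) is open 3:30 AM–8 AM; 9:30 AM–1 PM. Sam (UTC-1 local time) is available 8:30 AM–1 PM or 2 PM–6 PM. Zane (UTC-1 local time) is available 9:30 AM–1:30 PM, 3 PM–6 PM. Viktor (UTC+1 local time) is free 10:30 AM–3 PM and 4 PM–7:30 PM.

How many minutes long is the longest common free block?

Tomás in UTC: 10:30-14:00, 14:30-17:30 (subtract 1h to convert from UTC+1).
Omar in UTC: 09:30-18:00 (add 3h to convert from UTC-3).
Xiulan in UTC: 09:30-14:00, 15:30-19:00 (add 6h to convert from UTC-6).
Sam in UTC: 09:30-14:00, 15:00-19:00 (add 1h to convert from UTC-1).
Zane in UTC: 10:30-14:30, 16:00-19:00 (add 1h to convert from UTC-1).
Viktor in UTC: 09:30-14:00, 15:00-18:30 (subtract 1h to convert from UTC+1).
Tomás ∩ Omar: 10:30-14:00, 14:30-17:30.
Tomás ∩ Omar ∩ Xiulan: 10:30-14:00, 15:30-17:30.
Tomás ∩ Omar ∩ Xiulan ∩ Sam: 10:30-14:00, 15:30-17:30.
Tomás ∩ Omar ∩ Xiulan ∩ Sam ∩ Zane: 10:30-14:00, 16:00-17:30.
Tomás ∩ Omar ∩ Xiulan ∩ Sam ∩ Zane ∩ Viktor: 10:30-14:00, 16:00-17:30.
The longest is 10:30-14:00 at 210 minutes.

210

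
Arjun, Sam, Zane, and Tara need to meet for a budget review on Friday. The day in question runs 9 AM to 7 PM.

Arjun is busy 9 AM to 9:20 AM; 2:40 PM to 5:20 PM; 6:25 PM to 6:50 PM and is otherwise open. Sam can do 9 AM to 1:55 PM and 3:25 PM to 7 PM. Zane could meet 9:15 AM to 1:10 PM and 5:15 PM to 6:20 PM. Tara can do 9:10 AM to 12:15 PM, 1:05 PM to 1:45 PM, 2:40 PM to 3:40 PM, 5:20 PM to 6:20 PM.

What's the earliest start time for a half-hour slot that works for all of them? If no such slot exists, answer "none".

Arjun free: 09:20-14:40, 17:20-18:25, 18:50-19:00 (invert busy blocks within the working day).
Sam free: 09:00-13:55, 15:25-19:00.
Zane free: 09:15-13:10, 17:15-18:20.
Tara free: 09:10-12:15, 13:05-13:45, 14:40-15:40, 17:20-18:20.
Arjun ∩ Sam: 09:20-13:55, 17:20-18:25, 18:50-19:00.
Arjun ∩ Sam ∩ Zane: 09:20-13:10, 17:20-18:20.
Arjun ∩ Sam ∩ Zane ∩ Tara: 09:20-12:15, 13:05-13:10, 17:20-18:20.
The first common window of at least 30 minutes is 09:20-12:15, so the earliest start is 09:20.

09:20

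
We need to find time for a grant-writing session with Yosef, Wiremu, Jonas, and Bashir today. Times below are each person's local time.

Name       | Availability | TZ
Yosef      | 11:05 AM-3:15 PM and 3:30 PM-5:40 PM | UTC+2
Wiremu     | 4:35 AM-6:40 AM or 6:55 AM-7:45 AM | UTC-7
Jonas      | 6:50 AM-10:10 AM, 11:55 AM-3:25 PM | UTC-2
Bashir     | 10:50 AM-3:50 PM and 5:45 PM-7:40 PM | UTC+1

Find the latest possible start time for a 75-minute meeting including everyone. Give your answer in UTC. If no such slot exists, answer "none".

none

Yosef in UTC: 09:05-13:15, 13:30-15:40 (subtract 2h to convert from UTC+2).
Wiremu in UTC: 11:35-13:40, 13:55-14:45 (add 7h to convert from UTC-7).
Jonas in UTC: 08:50-12:10, 13:55-17:25 (add 2h to convert from UTC-2).
Bashir in UTC: 09:50-14:50, 16:45-18:40 (subtract 1h to convert from UTC+1).
Yosef ∩ Wiremu: 11:35-13:15, 13:30-13:40, 13:55-14:45.
Yosef ∩ Wiremu ∩ Jonas: 11:35-12:10, 13:55-14:45.
Yosef ∩ Wiremu ∩ Jonas ∩ Bashir: 11:35-12:10, 13:55-14:45.
No common window is at least 75 minutes long.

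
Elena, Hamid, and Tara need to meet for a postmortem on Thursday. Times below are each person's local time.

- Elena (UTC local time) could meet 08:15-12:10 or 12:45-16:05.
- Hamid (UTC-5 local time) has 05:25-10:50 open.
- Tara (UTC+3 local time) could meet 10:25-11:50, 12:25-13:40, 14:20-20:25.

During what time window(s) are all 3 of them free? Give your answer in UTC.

10:25-10:40, 11:20-12:10, 12:45-15:50

Elena in UTC: 08:15-12:10, 12:45-16:05.
Hamid in UTC: 10:25-15:50 (add 5h to convert from UTC-5).
Tara in UTC: 07:25-08:50, 09:25-10:40, 11:20-17:25 (subtract 3h to convert from UTC+3).
Elena ∩ Hamid: 10:25-12:10, 12:45-15:50.
Elena ∩ Hamid ∩ Tara: 10:25-10:40, 11:20-12:10, 12:45-15:50.
So the common availability across everyone is 10:25-10:40, 11:20-12:10, 12:45-15:50.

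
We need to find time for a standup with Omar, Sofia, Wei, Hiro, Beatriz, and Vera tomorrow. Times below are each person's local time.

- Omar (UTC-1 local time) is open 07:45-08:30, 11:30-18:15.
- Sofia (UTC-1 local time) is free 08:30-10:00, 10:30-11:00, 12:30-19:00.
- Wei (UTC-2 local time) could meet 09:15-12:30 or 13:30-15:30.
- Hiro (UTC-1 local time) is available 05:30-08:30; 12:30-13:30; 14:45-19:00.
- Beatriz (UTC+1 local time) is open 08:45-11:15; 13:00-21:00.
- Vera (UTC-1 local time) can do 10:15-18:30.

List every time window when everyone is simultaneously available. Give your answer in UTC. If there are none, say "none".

13:30-14:30, 15:45-17:30

Omar in UTC: 08:45-09:30, 12:30-19:15 (add 1h to convert from UTC-1).
Sofia in UTC: 09:30-11:00, 11:30-12:00, 13:30-20:00 (add 1h to convert from UTC-1).
Wei in UTC: 11:15-14:30, 15:30-17:30 (add 2h to convert from UTC-2).
Hiro in UTC: 06:30-09:30, 13:30-14:30, 15:45-20:00 (add 1h to convert from UTC-1).
Beatriz in UTC: 07:45-10:15, 12:00-20:00 (subtract 1h to convert from UTC+1).
Vera in UTC: 11:15-19:30 (add 1h to convert from UTC-1).
Omar ∩ Sofia: 13:30-19:15.
Omar ∩ Sofia ∩ Wei: 13:30-14:30, 15:30-17:30.
Omar ∩ Sofia ∩ Wei ∩ Hiro: 13:30-14:30, 15:45-17:30.
Omar ∩ Sofia ∩ Wei ∩ Hiro ∩ Beatriz: 13:30-14:30, 15:45-17:30.
Omar ∩ Sofia ∩ Wei ∩ Hiro ∩ Beatriz ∩ Vera: 13:30-14:30, 15:45-17:30.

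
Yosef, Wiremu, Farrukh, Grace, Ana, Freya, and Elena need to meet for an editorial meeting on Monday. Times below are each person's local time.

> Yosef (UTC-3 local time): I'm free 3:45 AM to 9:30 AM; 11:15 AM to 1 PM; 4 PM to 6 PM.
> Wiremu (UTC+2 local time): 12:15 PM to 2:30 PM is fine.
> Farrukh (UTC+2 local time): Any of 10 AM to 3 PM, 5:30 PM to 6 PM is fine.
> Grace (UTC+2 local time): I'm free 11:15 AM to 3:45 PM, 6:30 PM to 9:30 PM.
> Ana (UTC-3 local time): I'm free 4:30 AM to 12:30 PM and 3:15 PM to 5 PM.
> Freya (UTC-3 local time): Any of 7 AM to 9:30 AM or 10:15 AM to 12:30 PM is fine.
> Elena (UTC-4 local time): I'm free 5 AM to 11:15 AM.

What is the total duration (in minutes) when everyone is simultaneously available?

Yosef in UTC: 06:45-12:30, 14:15-16:00, 19:00-21:00 (add 3h to convert from UTC-3).
Wiremu in UTC: 10:15-12:30 (subtract 2h to convert from UTC+2).
Farrukh in UTC: 08:00-13:00, 15:30-16:00 (subtract 2h to convert from UTC+2).
Grace in UTC: 09:15-13:45, 16:30-19:30 (subtract 2h to convert from UTC+2).
Ana in UTC: 07:30-15:30, 18:15-20:00 (add 3h to convert from UTC-3).
Freya in UTC: 10:00-12:30, 13:15-15:30 (add 3h to convert from UTC-3).
Elena in UTC: 09:00-15:15 (add 4h to convert from UTC-4).
Yosef ∩ Wiremu: 10:15-12:30.
Yosef ∩ Wiremu ∩ Farrukh: 10:15-12:30.
Yosef ∩ Wiremu ∩ Farrukh ∩ Grace: 10:15-12:30.
Yosef ∩ Wiremu ∩ Farrukh ∩ Grace ∩ Ana: 10:15-12:30.
Yosef ∩ Wiremu ∩ Farrukh ∩ Grace ∩ Ana ∩ Freya: 10:15-12:30.
Yosef ∩ Wiremu ∩ Farrukh ∩ Grace ∩ Ana ∩ Freya ∩ Elena: 10:15-12:30.
That's a single block of 135 minutes.

135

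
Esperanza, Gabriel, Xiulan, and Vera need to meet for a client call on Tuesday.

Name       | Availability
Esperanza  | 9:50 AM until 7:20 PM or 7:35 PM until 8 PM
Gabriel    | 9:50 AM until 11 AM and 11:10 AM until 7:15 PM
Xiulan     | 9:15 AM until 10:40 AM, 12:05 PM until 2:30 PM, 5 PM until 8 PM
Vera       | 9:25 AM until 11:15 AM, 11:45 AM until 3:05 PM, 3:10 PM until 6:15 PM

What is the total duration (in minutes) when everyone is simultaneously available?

Esperanza ∩ Gabriel: 09:50-11:00, 11:10-19:15.
Esperanza ∩ Gabriel ∩ Xiulan: 09:50-10:40, 12:05-14:30, 17:00-19:15.
Esperanza ∩ Gabriel ∩ Xiulan ∩ Vera: 09:50-10:40, 12:05-14:30, 17:00-18:15.
Summing the common windows: 50 + 145 + 75 = 270 minutes.

270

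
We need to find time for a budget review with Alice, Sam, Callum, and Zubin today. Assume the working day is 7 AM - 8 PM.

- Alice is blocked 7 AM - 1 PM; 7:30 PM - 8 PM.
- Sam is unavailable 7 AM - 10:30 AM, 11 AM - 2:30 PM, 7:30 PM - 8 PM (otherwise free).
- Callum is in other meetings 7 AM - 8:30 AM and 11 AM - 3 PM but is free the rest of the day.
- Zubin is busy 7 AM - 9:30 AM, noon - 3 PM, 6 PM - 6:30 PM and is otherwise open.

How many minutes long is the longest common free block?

180

Alice free: 13:00-19:30 (invert busy blocks within the working day).
Sam free: 10:30-11:00, 14:30-19:30 (invert busy blocks within the working day).
Callum free: 08:30-11:00, 15:00-20:00 (invert busy blocks within the working day).
Zubin free: 09:30-12:00, 15:00-18:00, 18:30-20:00 (invert busy blocks within the working day).
Alice ∩ Sam: 14:30-19:30.
Alice ∩ Sam ∩ Callum: 15:00-19:30.
Alice ∩ Sam ∩ Callum ∩ Zubin: 15:00-18:00, 18:30-19:30.
Those are the intersection windows.
The longest is 15:00-18:00 at 180 minutes.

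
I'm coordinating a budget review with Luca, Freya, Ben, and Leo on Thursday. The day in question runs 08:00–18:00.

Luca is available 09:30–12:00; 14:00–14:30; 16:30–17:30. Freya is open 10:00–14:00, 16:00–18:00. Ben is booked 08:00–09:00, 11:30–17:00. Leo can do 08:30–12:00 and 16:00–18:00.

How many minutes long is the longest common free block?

90

Luca free: 09:30-12:00, 14:00-14:30, 16:30-17:30.
Freya free: 10:00-14:00, 16:00-18:00.
Ben free: 09:00-11:30, 17:00-18:00 (invert busy blocks within the working day).
Leo free: 08:30-12:00, 16:00-18:00.
Luca ∩ Freya: 10:00-12:00, 16:30-17:30.
Luca ∩ Freya ∩ Ben: 10:00-11:30, 17:00-17:30.
Luca ∩ Freya ∩ Ben ∩ Leo: 10:00-11:30, 17:00-17:30.
The longest is 10:00-11:30 at 90 minutes.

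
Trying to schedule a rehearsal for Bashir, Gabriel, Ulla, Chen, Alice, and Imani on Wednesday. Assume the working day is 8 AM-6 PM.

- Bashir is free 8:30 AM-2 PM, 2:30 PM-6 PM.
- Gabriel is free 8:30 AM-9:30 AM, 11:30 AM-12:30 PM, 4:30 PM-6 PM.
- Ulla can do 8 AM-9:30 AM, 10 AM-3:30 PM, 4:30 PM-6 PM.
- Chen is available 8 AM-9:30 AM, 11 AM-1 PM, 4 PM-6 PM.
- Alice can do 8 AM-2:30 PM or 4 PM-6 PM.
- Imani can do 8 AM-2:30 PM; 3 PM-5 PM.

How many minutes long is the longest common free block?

60

Bashir ∩ Gabriel: 08:30-09:30, 11:30-12:30, 16:30-18:00.
Bashir ∩ Gabriel ∩ Ulla: 08:30-09:30, 11:30-12:30, 16:30-18:00.
Bashir ∩ Gabriel ∩ Ulla ∩ Chen: 08:30-09:30, 11:30-12:30, 16:30-18:00.
Bashir ∩ Gabriel ∩ Ulla ∩ Chen ∩ Alice: 08:30-09:30, 11:30-12:30, 16:30-18:00.
Bashir ∩ Gabriel ∩ Ulla ∩ Chen ∩ Alice ∩ Imani: 08:30-09:30, 11:30-12:30, 16:30-17:00.
The longest is 08:30-09:30 at 60 minutes.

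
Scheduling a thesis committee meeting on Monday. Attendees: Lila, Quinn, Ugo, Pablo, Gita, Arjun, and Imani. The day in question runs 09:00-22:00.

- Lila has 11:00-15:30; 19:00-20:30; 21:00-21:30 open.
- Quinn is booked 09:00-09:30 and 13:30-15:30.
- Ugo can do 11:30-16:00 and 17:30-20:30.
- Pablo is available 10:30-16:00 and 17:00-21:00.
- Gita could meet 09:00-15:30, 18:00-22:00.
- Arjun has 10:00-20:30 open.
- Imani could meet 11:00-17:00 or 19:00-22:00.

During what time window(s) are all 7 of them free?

Lila free: 11:00-15:30, 19:00-20:30, 21:00-21:30.
Quinn free: 09:30-13:30, 15:30-22:00 (invert busy blocks within the working day).
Ugo free: 11:30-16:00, 17:30-20:30.
Pablo free: 10:30-16:00, 17:00-21:00.
Gita free: 09:00-15:30, 18:00-22:00.
Arjun free: 10:00-20:30.
Imani free: 11:00-17:00, 19:00-22:00.
Lila ∩ Quinn: 11:00-13:30, 19:00-20:30, 21:00-21:30.
Lila ∩ Quinn ∩ Ugo: 11:30-13:30, 19:00-20:30.
Lila ∩ Quinn ∩ Ugo ∩ Pablo: 11:30-13:30, 19:00-20:30.
Lila ∩ Quinn ∩ Ugo ∩ Pablo ∩ Gita: 11:30-13:30, 19:00-20:30.
Lila ∩ Quinn ∩ Ugo ∩ Pablo ∩ Gita ∩ Arjun: 11:30-13:30, 19:00-20:30.
Lila ∩ Quinn ∩ Ugo ∩ Pablo ∩ Gita ∩ Arjun ∩ Imani: 11:30-13:30, 19:00-20:30.

11:30-13:30, 19:00-20:30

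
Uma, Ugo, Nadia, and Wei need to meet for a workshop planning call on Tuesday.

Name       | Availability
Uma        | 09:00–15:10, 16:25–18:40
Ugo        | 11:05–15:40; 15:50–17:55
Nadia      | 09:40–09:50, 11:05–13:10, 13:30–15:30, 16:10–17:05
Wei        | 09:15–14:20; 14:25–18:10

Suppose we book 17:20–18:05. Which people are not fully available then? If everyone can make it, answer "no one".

Uma: free for 17:20-18:05. Ugo: not fully free for 17:20-18:05. Nadia: not fully free for 17:20-18:05. Wei: free for 17:20-18:05.

Nadia, Ugo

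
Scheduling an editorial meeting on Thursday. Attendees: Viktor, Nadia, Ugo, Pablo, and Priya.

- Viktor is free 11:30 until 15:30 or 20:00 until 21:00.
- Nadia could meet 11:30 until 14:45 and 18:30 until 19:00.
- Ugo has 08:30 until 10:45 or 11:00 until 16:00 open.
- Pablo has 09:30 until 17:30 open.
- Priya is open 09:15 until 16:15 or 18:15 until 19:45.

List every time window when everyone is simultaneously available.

Viktor ∩ Nadia: 11:30-14:45.
Viktor ∩ Nadia ∩ Ugo: 11:30-14:45.
Viktor ∩ Nadia ∩ Ugo ∩ Pablo: 11:30-14:45.
Viktor ∩ Nadia ∩ Ugo ∩ Pablo ∩ Priya: 11:30-14:45.
Those are the intersection windows.

11:30-14:45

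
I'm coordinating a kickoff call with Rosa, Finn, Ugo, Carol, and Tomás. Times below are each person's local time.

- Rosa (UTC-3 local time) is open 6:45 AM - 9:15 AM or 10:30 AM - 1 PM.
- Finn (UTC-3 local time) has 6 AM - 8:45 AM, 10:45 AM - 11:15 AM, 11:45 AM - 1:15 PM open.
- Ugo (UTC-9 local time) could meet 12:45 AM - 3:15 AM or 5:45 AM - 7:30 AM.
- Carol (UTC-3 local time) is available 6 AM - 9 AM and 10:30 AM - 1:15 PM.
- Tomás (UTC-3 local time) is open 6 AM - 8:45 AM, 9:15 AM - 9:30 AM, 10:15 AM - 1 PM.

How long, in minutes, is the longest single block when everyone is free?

120

Rosa in UTC: 09:45-12:15, 13:30-16:00 (add 3h to convert from UTC-3).
Finn in UTC: 09:00-11:45, 13:45-14:15, 14:45-16:15 (add 3h to convert from UTC-3).
Ugo in UTC: 09:45-12:15, 14:45-16:30 (add 9h to convert from UTC-9).
Carol in UTC: 09:00-12:00, 13:30-16:15 (add 3h to convert from UTC-3).
Tomás in UTC: 09:00-11:45, 12:15-12:30, 13:15-16:00 (add 3h to convert from UTC-3).
Rosa ∩ Finn: 09:45-11:45, 13:45-14:15, 14:45-16:00.
Rosa ∩ Finn ∩ Ugo: 09:45-11:45, 14:45-16:00.
Rosa ∩ Finn ∩ Ugo ∩ Carol: 09:45-11:45, 14:45-16:00.
Rosa ∩ Finn ∩ Ugo ∩ Carol ∩ Tomás: 09:45-11:45, 14:45-16:00.
The longest is 09:45-11:45 at 120 minutes.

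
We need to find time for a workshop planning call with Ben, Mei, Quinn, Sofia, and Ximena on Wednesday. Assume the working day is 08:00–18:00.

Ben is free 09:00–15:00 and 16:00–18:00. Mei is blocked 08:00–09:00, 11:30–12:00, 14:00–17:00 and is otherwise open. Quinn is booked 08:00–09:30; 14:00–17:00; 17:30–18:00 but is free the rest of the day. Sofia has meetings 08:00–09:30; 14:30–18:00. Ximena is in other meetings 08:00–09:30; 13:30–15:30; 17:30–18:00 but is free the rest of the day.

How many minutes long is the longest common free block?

Ben free: 09:00-15:00, 16:00-18:00.
Mei free: 09:00-11:30, 12:00-14:00, 17:00-18:00 (invert busy blocks within the working day).
Quinn free: 09:30-14:00, 17:00-17:30 (invert busy blocks within the working day).
Sofia free: 09:30-14:30 (invert busy blocks within the working day).
Ximena free: 09:30-13:30, 15:30-17:30 (invert busy blocks within the working day).
Ben ∩ Mei: 09:00-11:30, 12:00-14:00, 17:00-18:00.
Ben ∩ Mei ∩ Quinn: 09:30-11:30, 12:00-14:00, 17:00-17:30.
Ben ∩ Mei ∩ Quinn ∩ Sofia: 09:30-11:30, 12:00-14:00.
Ben ∩ Mei ∩ Quinn ∩ Sofia ∩ Ximena: 09:30-11:30, 12:00-13:30.
The longest is 09:30-11:30 at 120 minutes.

120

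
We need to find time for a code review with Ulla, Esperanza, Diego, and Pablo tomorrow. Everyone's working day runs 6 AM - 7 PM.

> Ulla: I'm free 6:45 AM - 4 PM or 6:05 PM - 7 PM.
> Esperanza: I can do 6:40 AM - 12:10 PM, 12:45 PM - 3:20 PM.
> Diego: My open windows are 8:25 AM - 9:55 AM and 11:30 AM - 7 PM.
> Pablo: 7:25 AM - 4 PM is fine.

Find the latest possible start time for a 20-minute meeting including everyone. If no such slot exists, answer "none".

Ulla ∩ Esperanza: 06:45-12:10, 12:45-15:20.
Ulla ∩ Esperanza ∩ Diego: 08:25-09:55, 11:30-12:10, 12:45-15:20.
Ulla ∩ Esperanza ∩ Diego ∩ Pablo: 08:25-09:55, 11:30-12:10, 12:45-15:20.
The last common window of at least 20 minutes is 12:45-15:20; a 20-minute meeting can start as late as 15:00 and still end by 15:20.

15:00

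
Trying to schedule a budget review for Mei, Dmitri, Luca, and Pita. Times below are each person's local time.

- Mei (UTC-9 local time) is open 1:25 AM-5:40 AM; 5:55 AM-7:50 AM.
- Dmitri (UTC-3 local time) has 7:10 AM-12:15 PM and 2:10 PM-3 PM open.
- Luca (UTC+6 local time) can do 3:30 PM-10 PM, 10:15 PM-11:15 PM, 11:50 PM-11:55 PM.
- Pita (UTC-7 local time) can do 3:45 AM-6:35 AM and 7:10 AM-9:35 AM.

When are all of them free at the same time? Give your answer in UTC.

Mei in UTC: 10:25-14:40, 14:55-16:50 (add 9h to convert from UTC-9).
Dmitri in UTC: 10:10-15:15, 17:10-18:00 (add 3h to convert from UTC-3).
Luca in UTC: 09:30-16:00, 16:15-17:15, 17:50-17:55 (subtract 6h to convert from UTC+6).
Pita in UTC: 10:45-13:35, 14:10-16:35 (add 7h to convert from UTC-7).
Mei ∩ Dmitri: 10:25-14:40, 14:55-15:15.
Mei ∩ Dmitri ∩ Luca: 10:25-14:40, 14:55-15:15.
Mei ∩ Dmitri ∩ Luca ∩ Pita: 10:45-13:35, 14:10-14:40, 14:55-15:15.

10:45-13:35, 14:10-14:40, 14:55-15:15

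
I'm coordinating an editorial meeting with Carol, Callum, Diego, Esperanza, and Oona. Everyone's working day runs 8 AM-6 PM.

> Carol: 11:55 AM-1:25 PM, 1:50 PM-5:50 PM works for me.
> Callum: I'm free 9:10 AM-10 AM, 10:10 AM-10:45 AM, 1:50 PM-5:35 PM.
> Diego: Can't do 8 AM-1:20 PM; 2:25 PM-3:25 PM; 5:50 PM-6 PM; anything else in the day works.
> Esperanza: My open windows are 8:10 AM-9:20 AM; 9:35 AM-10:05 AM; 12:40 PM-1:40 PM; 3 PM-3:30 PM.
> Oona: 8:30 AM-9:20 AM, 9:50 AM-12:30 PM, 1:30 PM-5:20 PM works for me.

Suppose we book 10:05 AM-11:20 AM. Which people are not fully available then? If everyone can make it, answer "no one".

Carol free: 11:55-13:25, 13:50-17:50.
Callum free: 09:10-10:00, 10:10-10:45, 13:50-17:35.
Diego free: 13:20-14:25, 15:25-17:50 (invert busy blocks within the working day).
Esperanza free: 08:10-09:20, 09:35-10:05, 12:40-13:40, 15:00-15:30.
Oona free: 08:30-09:20, 09:50-12:30, 13:30-17:20.
Carol: not fully free for 10:05-11:20. Callum: not fully free for 10:05-11:20. Diego: not fully free for 10:05-11:20. Esperanza: not fully free for 10:05-11:20. Oona: free for 10:05-11:20.

Callum, Carol, Diego, Esperanza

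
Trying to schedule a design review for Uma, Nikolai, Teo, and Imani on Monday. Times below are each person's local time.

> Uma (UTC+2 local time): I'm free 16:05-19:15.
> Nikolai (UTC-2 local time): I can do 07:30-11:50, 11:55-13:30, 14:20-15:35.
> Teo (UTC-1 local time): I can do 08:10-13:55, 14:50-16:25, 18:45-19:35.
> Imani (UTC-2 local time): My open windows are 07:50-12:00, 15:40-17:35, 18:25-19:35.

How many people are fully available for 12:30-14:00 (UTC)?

Uma in UTC: 14:05-17:15 (subtract 2h to convert from UTC+2).
Nikolai in UTC: 09:30-13:50, 13:55-15:30, 16:20-17:35 (add 2h to convert from UTC-2).
Teo in UTC: 09:10-14:55, 15:50-17:25, 19:45-20:35 (add 1h to convert from UTC-1).
Imani in UTC: 09:50-14:00, 17:40-19:35, 20:25-21:35 (add 2h to convert from UTC-2).
Teo and Imani can make the full 12:30-14:00 slot — that's 2.

2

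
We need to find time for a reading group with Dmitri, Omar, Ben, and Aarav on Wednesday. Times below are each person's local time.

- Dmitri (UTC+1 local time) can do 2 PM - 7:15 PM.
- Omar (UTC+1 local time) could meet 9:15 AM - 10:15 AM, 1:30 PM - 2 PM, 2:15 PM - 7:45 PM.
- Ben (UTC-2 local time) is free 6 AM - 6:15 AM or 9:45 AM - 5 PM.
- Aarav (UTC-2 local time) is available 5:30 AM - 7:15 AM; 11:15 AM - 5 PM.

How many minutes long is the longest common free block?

300

Dmitri in UTC: 13:00-18:15 (subtract 1h to convert from UTC+1).
Omar in UTC: 08:15-09:15, 12:30-13:00, 13:15-18:45 (subtract 1h to convert from UTC+1).
Ben in UTC: 08:00-08:15, 11:45-19:00 (add 2h to convert from UTC-2).
Aarav in UTC: 07:30-09:15, 13:15-19:00 (add 2h to convert from UTC-2).
Dmitri ∩ Omar: 13:15-18:15.
Dmitri ∩ Omar ∩ Ben: 13:15-18:15.
Dmitri ∩ Omar ∩ Ben ∩ Aarav: 13:15-18:15.
So the common availability across everyone is 13:15-18:15.
The longest is 13:15-18:15 at 300 minutes.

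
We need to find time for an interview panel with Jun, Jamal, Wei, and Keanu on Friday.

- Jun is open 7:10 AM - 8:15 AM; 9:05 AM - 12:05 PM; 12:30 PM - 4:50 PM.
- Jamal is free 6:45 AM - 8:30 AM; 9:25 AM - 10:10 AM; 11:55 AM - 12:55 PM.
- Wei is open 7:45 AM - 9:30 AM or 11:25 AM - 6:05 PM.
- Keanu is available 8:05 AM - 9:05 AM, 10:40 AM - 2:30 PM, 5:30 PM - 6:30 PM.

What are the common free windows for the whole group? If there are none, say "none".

08:05-08:15, 11:55-12:05, 12:30-12:55

Jun ∩ Jamal: 07:10-08:15, 09:25-10:10, 11:55-12:05, 12:30-12:55.
Jun ∩ Jamal ∩ Wei: 07:45-08:15, 09:25-09:30, 11:55-12:05, 12:30-12:55.
Jun ∩ Jamal ∩ Wei ∩ Keanu: 08:05-08:15, 11:55-12:05, 12:30-12:55.
Those are the intersection windows.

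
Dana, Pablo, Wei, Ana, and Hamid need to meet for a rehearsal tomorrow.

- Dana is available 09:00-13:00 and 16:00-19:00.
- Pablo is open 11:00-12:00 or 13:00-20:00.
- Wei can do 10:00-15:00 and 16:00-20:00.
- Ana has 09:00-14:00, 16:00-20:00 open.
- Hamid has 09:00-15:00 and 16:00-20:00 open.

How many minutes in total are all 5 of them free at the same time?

240

Dana ∩ Pablo: 11:00-12:00, 16:00-19:00.
Dana ∩ Pablo ∩ Wei: 11:00-12:00, 16:00-19:00.
Dana ∩ Pablo ∩ Wei ∩ Ana: 11:00-12:00, 16:00-19:00.
Dana ∩ Pablo ∩ Wei ∩ Ana ∩ Hamid: 11:00-12:00, 16:00-19:00.
Summing the common windows: 60 + 180 = 240 minutes.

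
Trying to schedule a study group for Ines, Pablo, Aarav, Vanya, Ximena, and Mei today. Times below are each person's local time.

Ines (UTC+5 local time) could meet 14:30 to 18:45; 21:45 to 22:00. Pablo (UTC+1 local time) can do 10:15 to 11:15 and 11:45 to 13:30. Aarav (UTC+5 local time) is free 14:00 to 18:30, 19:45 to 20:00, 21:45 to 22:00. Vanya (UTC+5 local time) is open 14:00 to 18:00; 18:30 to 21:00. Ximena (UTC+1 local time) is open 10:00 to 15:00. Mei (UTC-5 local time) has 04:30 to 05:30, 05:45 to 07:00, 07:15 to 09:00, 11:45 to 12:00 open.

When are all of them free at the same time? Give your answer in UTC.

Ines in UTC: 09:30-13:45, 16:45-17:00 (subtract 5h to convert from UTC+5).
Pablo in UTC: 09:15-10:15, 10:45-12:30 (subtract 1h to convert from UTC+1).
Aarav in UTC: 09:00-13:30, 14:45-15:00, 16:45-17:00 (subtract 5h to convert from UTC+5).
Vanya in UTC: 09:00-13:00, 13:30-16:00 (subtract 5h to convert from UTC+5).
Ximena in UTC: 09:00-14:00 (subtract 1h to convert from UTC+1).
Mei in UTC: 09:30-10:30, 10:45-12:00, 12:15-14:00, 16:45-17:00 (add 5h to convert from UTC-5).
Ines ∩ Pablo: 09:30-10:15, 10:45-12:30.
Ines ∩ Pablo ∩ Aarav: 09:30-10:15, 10:45-12:30.
Ines ∩ Pablo ∩ Aarav ∩ Vanya: 09:30-10:15, 10:45-12:30.
Ines ∩ Pablo ∩ Aarav ∩ Vanya ∩ Ximena: 09:30-10:15, 10:45-12:30.
Ines ∩ Pablo ∩ Aarav ∩ Vanya ∩ Ximena ∩ Mei: 09:30-10:15, 10:45-12:00, 12:15-12:30.
Those are the intersection windows.

09:30-10:15, 10:45-12:00, 12:15-12:30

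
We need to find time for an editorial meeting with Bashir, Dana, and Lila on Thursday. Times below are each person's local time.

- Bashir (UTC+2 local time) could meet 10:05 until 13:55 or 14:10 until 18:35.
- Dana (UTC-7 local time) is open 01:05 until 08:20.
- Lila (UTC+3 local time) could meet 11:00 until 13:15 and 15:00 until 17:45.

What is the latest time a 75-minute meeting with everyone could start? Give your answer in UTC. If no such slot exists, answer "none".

13:30

Bashir in UTC: 08:05-11:55, 12:10-16:35 (subtract 2h to convert from UTC+2).
Dana in UTC: 08:05-15:20 (add 7h to convert from UTC-7).
Lila in UTC: 08:00-10:15, 12:00-14:45 (subtract 3h to convert from UTC+3).
Bashir ∩ Dana: 08:05-11:55, 12:10-15:20.
Bashir ∩ Dana ∩ Lila: 08:05-10:15, 12:10-14:45.
The last common window of at least 75 minutes is 12:10-14:45; a 75-minute meeting can start as late as 13:30 and still end by 14:45.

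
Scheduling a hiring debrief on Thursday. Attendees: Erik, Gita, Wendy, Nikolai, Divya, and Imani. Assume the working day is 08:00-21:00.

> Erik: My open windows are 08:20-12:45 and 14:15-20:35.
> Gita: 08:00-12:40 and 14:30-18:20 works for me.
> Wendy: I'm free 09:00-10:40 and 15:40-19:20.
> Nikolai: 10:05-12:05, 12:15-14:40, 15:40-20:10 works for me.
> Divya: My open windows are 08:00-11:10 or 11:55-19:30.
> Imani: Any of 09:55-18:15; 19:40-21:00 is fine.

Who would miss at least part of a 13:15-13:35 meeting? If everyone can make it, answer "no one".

Erik: not fully free for 13:15-13:35. Gita: not fully free for 13:15-13:35. Wendy: not fully free for 13:15-13:35. Nikolai: free for 13:15-13:35. Divya: free for 13:15-13:35. Imani: free for 13:15-13:35.

Erik, Gita, Wendy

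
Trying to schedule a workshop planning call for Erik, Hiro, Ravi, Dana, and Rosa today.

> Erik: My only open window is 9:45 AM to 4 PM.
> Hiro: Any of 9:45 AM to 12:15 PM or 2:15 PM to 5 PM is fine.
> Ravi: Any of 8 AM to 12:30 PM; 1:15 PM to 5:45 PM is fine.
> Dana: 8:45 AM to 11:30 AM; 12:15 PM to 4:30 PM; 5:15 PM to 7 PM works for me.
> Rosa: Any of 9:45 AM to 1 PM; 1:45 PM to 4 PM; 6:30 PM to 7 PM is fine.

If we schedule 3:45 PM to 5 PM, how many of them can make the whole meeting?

Hiro and Ravi can make the full 15:45-17:00 slot — that's 2.

2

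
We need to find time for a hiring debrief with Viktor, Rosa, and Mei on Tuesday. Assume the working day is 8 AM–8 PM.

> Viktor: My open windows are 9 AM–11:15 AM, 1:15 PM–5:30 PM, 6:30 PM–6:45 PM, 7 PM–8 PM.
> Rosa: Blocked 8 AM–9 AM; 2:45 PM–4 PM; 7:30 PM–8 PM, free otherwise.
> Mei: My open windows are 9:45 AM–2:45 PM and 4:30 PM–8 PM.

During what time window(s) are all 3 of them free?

09:45-11:15, 13:15-14:45, 16:30-17:30, 18:30-18:45, 19:00-19:30

Viktor free: 09:00-11:15, 13:15-17:30, 18:30-18:45, 19:00-20:00.
Rosa free: 09:00-14:45, 16:00-19:30 (invert busy blocks within the working day).
Mei free: 09:45-14:45, 16:30-20:00.
Viktor ∩ Rosa: 09:00-11:15, 13:15-14:45, 16:00-17:30, 18:30-18:45, 19:00-19:30.
Viktor ∩ Rosa ∩ Mei: 09:45-11:15, 13:15-14:45, 16:30-17:30, 18:30-18:45, 19:00-19:30.
Those are the intersection windows.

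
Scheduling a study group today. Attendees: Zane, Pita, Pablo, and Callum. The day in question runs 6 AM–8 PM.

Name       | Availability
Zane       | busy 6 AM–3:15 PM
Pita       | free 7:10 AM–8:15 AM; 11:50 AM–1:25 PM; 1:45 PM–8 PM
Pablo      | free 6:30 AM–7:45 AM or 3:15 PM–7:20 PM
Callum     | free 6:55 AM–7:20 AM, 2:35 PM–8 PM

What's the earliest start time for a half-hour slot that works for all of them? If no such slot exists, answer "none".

Zane free: 15:15-20:00 (invert busy blocks within the working day).
Pita free: 07:10-08:15, 11:50-13:25, 13:45-20:00.
Pablo free: 06:30-07:45, 15:15-19:20.
Callum free: 06:55-07:20, 14:35-20:00.
Zane ∩ Pita: 15:15-20:00.
Zane ∩ Pita ∩ Pablo: 15:15-19:20.
Zane ∩ Pita ∩ Pablo ∩ Callum: 15:15-19:20.
So the common availability across everyone is 15:15-19:20.
The first common window of at least 30 minutes is 15:15-19:20, so the earliest start is 15:15.

15:15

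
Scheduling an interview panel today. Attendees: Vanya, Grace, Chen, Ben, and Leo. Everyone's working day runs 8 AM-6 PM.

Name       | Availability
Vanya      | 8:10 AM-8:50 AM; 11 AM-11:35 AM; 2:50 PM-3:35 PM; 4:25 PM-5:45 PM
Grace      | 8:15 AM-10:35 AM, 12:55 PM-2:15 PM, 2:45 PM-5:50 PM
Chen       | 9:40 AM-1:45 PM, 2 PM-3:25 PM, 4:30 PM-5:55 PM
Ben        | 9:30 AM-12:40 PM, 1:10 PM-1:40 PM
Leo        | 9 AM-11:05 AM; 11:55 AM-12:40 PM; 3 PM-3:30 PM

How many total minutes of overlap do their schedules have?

Vanya ∩ Grace: 08:15-08:50, 14:50-15:35, 16:25-17:45.
Vanya ∩ Grace ∩ Chen: 14:50-15:25, 16:30-17:45.
Vanya ∩ Grace ∩ Chen ∩ Ben: ∅.
Vanya ∩ Grace ∩ Chen ∩ Ben ∩ Leo: ∅.
There is no time when everyone is free.
There is no common window, so the total is 0 minutes.

0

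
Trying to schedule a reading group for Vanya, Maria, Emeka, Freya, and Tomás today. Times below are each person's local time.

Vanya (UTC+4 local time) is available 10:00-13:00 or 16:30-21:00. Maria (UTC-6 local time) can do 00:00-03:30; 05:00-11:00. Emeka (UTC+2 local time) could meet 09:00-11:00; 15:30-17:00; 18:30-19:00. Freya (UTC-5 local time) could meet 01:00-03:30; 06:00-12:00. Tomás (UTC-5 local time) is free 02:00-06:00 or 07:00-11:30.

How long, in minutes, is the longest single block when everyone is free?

90

Vanya in UTC: 06:00-09:00, 12:30-17:00 (subtract 4h to convert from UTC+4).
Maria in UTC: 06:00-09:30, 11:00-17:00 (add 6h to convert from UTC-6).
Emeka in UTC: 07:00-09:00, 13:30-15:00, 16:30-17:00 (subtract 2h to convert from UTC+2).
Freya in UTC: 06:00-08:30, 11:00-17:00 (add 5h to convert from UTC-5).
Tomás in UTC: 07:00-11:00, 12:00-16:30 (add 5h to convert from UTC-5).
Vanya ∩ Maria: 06:00-09:00, 12:30-17:00.
Vanya ∩ Maria ∩ Emeka: 07:00-09:00, 13:30-15:00, 16:30-17:00.
Vanya ∩ Maria ∩ Emeka ∩ Freya: 07:00-08:30, 13:30-15:00, 16:30-17:00.
Vanya ∩ Maria ∩ Emeka ∩ Freya ∩ Tomás: 07:00-08:30, 13:30-15:00.
So the common availability across everyone is 07:00-08:30, 13:30-15:00.
The longest is 07:00-08:30 at 90 minutes.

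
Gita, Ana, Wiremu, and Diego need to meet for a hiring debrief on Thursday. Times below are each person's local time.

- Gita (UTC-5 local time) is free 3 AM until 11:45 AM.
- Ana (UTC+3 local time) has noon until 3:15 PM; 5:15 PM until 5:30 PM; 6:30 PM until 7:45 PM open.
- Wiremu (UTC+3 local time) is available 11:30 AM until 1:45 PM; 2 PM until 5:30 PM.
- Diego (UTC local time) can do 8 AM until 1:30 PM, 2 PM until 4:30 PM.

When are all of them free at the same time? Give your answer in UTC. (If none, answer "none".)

09:00-10:45, 11:00-12:15, 14:15-14:30

Gita in UTC: 08:00-16:45 (add 5h to convert from UTC-5).
Ana in UTC: 09:00-12:15, 14:15-14:30, 15:30-16:45 (subtract 3h to convert from UTC+3).
Wiremu in UTC: 08:30-10:45, 11:00-14:30 (subtract 3h to convert from UTC+3).
Diego in UTC: 08:00-13:30, 14:00-16:30.
Gita ∩ Ana: 09:00-12:15, 14:15-14:30, 15:30-16:45.
Gita ∩ Ana ∩ Wiremu: 09:00-10:45, 11:00-12:15, 14:15-14:30.
Gita ∩ Ana ∩ Wiremu ∩ Diego: 09:00-10:45, 11:00-12:15, 14:15-14:30.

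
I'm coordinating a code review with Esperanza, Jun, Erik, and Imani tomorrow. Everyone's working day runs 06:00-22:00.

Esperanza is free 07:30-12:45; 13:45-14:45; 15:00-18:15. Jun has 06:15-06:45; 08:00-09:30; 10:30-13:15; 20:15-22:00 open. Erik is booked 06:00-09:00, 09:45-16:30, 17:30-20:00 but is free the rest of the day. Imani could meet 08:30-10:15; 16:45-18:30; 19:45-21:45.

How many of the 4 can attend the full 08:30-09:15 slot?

Esperanza free: 07:30-12:45, 13:45-14:45, 15:00-18:15.
Jun free: 06:15-06:45, 08:00-09:30, 10:30-13:15, 20:15-22:00.
Erik free: 09:00-09:45, 16:30-17:30, 20:00-22:00 (invert busy blocks within the working day).
Imani free: 08:30-10:15, 16:45-18:30, 19:45-21:45.
Esperanza, Jun, and Imani can make the full 08:30-09:15 slot — that's 3.

3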